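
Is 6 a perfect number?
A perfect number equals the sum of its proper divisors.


Proper divisors of 6: 1, 2, 3
Sum = 1 + 2 + 3 = 6

Yes, 6 is perfect (6 = 6)


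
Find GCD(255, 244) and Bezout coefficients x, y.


Tabular extended Euclidean (each row: r = 255*s + 244*t):
r=255, s=1, t=0
r=244, s=0, t=1
q=1: r=11, s=1, t=-1   [255*(1) + 244*(-1) = 11]
q=22: r=2, s=-22, t=23   [255*(-22) + 244*(23) = 2]
q=5: r=1, s=111, t=-116   [255*(111) + 244*(-116) = 1]
q=2: r=0, s=-244, t=255   [255*(-244) + 244*(255) = 0]
GCD = 1; from the row with r=1: x=111, y=-116
Check: 255*(111) + 244*(-116) = 28305 - 28304 = 1

GCD = 1, x = 111, y = -116


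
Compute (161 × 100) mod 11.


161 × 100 = 16100
16100 mod 11 = 7


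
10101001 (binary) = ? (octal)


10101001 (base 2) = 169 (decimal)
169 (decimal) = 251 (base 8)


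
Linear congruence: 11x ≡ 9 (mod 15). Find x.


GCD(11, 15) = 1, unique solution
a^(-1) mod 15 = 11
x = 11 * 9 mod 15 = 9

x ≡ 9 (mod 15)


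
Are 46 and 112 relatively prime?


Euclidean algorithm:
112 = 2 * 46 + 20
46 = 2 * 20 + 6
20 = 3 * 6 + 2
6 = 3 * 2 + 0
GCD(46, 112) = 2

No, not coprime (GCD = 2)


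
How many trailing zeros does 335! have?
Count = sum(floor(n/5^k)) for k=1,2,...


floor(335/5) = 67
floor(335/25) = 13
floor(335/125) = 2
Total = 82

82 trailing zeros


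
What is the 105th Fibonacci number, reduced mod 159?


F(k) mod 159 for k=1..105:
1, 1, 2, 3, 5, 8, 13, 21, 34, 55, 89, 144, 74, 59, 133, 33, 7, 40, 47, 87, 134, 62, 37, 99, 136, 76, 53, 129, 23, 152, 16, 9, 25, 34, 59, 93, 152, 86, 79, 6, 85, 91, 17, 108, 125, 74, 40, 114, 154, 109, 104, 54, 158, 53, 52, 105, 157, 103, 101, 45, 146, 32, 19, 51, 70, 121, 32, 153, 26, 20, 46, 66, 112, 19, 131, 150, 122, 113, 76, 30, 106, 136, 83, 60, 143, 44, 28, 72, 100, 13, 113, 126, 80, 47, 127, 15, 142, 157, 140, 138, 119, 98, 58, 156, 55
F(105) mod 159 = 55


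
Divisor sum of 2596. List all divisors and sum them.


Divisors of 2596: 1, 2, 4, 11, 22, 44, 59, 118, 236, 649, 1298, 2596
Sum = 1 + 2 + 4 + 11 + 22 + 44 + 59 + 118 + 236 + 649 + 1298 + 2596 = 5040

σ(2596) = 5040


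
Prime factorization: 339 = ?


339 / 3 = 113
113 / 113 = 1
339 = 3 × 113


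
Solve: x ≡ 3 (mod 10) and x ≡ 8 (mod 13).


M = 10*13 = 130
M1 = M/10 = 13, M2 = M/13 = 10
M1^(-1) mod 10 = 7, M2^(-1) mod 13 = 4
x = 3*13*7 + 8*10*4 = 593
593 mod 130 = 73
Check: 73 mod 10 = 3 ✓, 73 mod 13 = 8 ✓

x ≡ 73 (mod 130)


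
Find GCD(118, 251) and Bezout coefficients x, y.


Tabular extended Euclidean (each row: r = 118*s + 251*t):
r=118, s=1, t=0
r=251, s=0, t=1
q=0: r=118, s=1, t=0   [118*(1) + 251*(0) = 118]
q=2: r=15, s=-2, t=1   [118*(-2) + 251*(1) = 15]
q=7: r=13, s=15, t=-7   [118*(15) + 251*(-7) = 13]
q=1: r=2, s=-17, t=8   [118*(-17) + 251*(8) = 2]
q=6: r=1, s=117, t=-55   [118*(117) + 251*(-55) = 1]
q=2: r=0, s=-251, t=118   [118*(-251) + 251*(118) = 0]
GCD = 1; from the row with r=1: x=117, y=-55
Check: 118*(117) + 251*(-55) = 13806 - 13805 = 1

GCD = 1, x = 117, y = -55


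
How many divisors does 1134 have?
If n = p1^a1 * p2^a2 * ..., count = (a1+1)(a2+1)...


1134 = 2^1 × 3^4 × 7^1
d(1134) = (1+1) × (4+1) × (1+1) = 20

20 divisors


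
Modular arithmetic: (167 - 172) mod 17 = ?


167 - 172 = -5
-5 mod 17 = 12


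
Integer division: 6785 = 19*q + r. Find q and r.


6785 = 19 * 357 + 2
Check: 6783 + 2 = 6785

q = 357, r = 2


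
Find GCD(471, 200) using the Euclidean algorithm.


471 = 2 * 200 + 71
200 = 2 * 71 + 58
71 = 1 * 58 + 13
58 = 4 * 13 + 6
13 = 2 * 6 + 1
6 = 6 * 1 + 0
GCD = 1


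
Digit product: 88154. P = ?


8 × 8 × 1 × 5 × 4 = 1280


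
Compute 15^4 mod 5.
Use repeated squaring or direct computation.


15^1 mod 5 = 0
15^2 mod 5 = 0
15^3 mod 5 = 0
15^4 mod 5 = 0


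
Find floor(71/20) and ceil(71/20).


71/20 = 3.5500
floor = 3
ceil = 4

floor = 3, ceil = 4


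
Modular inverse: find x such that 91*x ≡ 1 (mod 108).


Use the extended Euclidean algorithm on (108, 91); each row r = 108*s + 91*t:
r=108, s=1, t=0
r=91, s=0, t=1
q=1: r=17, s=1, t=-1   [108*(1) + 91*(-1) = 17]
q=5: r=6, s=-5, t=6   [108*(-5) + 91*(6) = 6]
q=2: r=5, s=11, t=-13   [108*(11) + 91*(-13) = 5]
q=1: r=1, s=-16, t=19   [108*(-16) + 91*(19) = 1]
q=5: r=0, s=91, t=-108   [108*(91) + 91*(-108) = 0]
GCD = 1 with t = 19, so 91*(19) ≡ 1 (mod 108)
Inverse = 19 mod 108 = 19
Check: 91 * 19 = 1729 ≡ 1 (mod 108)

91^(-1) ≡ 19 (mod 108)


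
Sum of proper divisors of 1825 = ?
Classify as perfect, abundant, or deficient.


Proper divisors: 1, 5, 25, 73, 365
Sum = 1 + 5 + 25 + 73 + 365 = 469
469 < 1825 → deficient

s(1825) = 469 (deficient)


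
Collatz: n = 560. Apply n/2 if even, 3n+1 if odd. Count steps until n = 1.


560 → 280 → 140 → 70 → 35 → 106 → 53 → 160 → 80 → 40 → 20 → 10 → 5 → 16 → 8 → 4 → 2 → 1
Total steps = 17

17 steps


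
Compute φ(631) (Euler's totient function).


631 = 631
Prime factors: 631
φ(631) = 631 × (1-1/631)
= 631 × 630/631 = 630

φ(631) = 630


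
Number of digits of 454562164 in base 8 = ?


454562164 in base 8 = 3306010564
Number of digits = 10

10 digits (base 8)


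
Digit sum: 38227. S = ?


3 + 8 + 2 + 2 + 7 = 22


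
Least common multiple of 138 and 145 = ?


GCD(138, 145) = 1
LCM = 138*145/1 = 20010/1 = 20010

LCM = 20010


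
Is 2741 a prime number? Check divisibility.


Check divisors up to sqrt(2741) = 52.3546
No divisors found.
2741 is prime.

Yes, 2741 is prime


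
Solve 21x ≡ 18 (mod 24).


GCD(21, 24) = 3 divides 18
Divide: 7x ≡ 6 (mod 8)
x ≡ 2 (mod 8)


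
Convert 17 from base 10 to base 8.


17 (base 10) = 17 (decimal)
17 (decimal) = 21 (base 8)


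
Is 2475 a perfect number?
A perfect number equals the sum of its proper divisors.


Proper divisors of 2475: 1, 3, 5, 9, 11, 15, 25, 33, 45, 55, 75, 99, 165, 225, 275, 495, 825
Sum = 1 + 3 + 5 + 9 + 11 + 15 + 25 + 33 + 45 + 55 + 75 + 99 + 165 + 225 + 275 + 495 + 825 = 2361

No, 2475 is not perfect (2361 ≠ 2475)


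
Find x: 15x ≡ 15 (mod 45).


GCD(15, 45) = 15 divides 15
Divide: 1x ≡ 1 (mod 3)
x ≡ 1 (mod 3)


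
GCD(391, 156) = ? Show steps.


391 = 2 * 156 + 79
156 = 1 * 79 + 77
79 = 1 * 77 + 2
77 = 38 * 2 + 1
2 = 2 * 1 + 0
GCD = 1


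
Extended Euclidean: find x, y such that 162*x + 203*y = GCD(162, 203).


Tabular extended Euclidean (each row: r = 162*s + 203*t):
r=162, s=1, t=0
r=203, s=0, t=1
q=0: r=162, s=1, t=0   [162*(1) + 203*(0) = 162]
q=1: r=41, s=-1, t=1   [162*(-1) + 203*(1) = 41]
q=3: r=39, s=4, t=-3   [162*(4) + 203*(-3) = 39]
q=1: r=2, s=-5, t=4   [162*(-5) + 203*(4) = 2]
q=19: r=1, s=99, t=-79   [162*(99) + 203*(-79) = 1]
q=2: r=0, s=-203, t=162   [162*(-203) + 203*(162) = 0]
GCD = 1; from the row with r=1: x=99, y=-79
Check: 162*(99) + 203*(-79) = 16038 - 16037 = 1

GCD = 1, x = 99, y = -79


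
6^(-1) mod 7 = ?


Use the extended Euclidean algorithm on (7, 6); each row r = 7*s + 6*t:
r=7, s=1, t=0
r=6, s=0, t=1
q=1: r=1, s=1, t=-1   [7*(1) + 6*(-1) = 1]
q=6: r=0, s=-6, t=7   [7*(-6) + 6*(7) = 0]
GCD = 1 with t = -1, so 6*(-1) ≡ 1 (mod 7)
Inverse = -1 mod 7 = 6
Check: 6 * 6 = 36 ≡ 1 (mod 7)

6^(-1) ≡ 6 (mod 7)


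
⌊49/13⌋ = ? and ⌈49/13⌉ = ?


49/13 = 3.7692
floor = 3
ceil = 4

floor = 3, ceil = 4


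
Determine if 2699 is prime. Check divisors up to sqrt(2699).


Check divisors up to sqrt(2699) = 51.9519
No divisors found.
2699 is prime.

Yes, 2699 is prime


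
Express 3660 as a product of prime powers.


3660 / 2 = 1830
1830 / 2 = 915
915 / 3 = 305
305 / 5 = 61
61 / 61 = 1
3660 = 2^2 × 3 × 5 × 61


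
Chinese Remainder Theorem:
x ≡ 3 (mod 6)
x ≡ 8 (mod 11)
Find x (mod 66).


M = 6*11 = 66
M1 = M/6 = 11, M2 = M/11 = 6
M1^(-1) mod 6 = 5, M2^(-1) mod 11 = 2
x = 3*11*5 + 8*6*2 = 261
261 mod 66 = 63
Check: 63 mod 6 = 3 ✓, 63 mod 11 = 8 ✓

x ≡ 63 (mod 66)


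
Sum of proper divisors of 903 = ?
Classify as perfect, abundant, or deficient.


Proper divisors: 1, 3, 7, 21, 43, 129, 301
Sum = 1 + 3 + 7 + 21 + 43 + 129 + 301 = 505
505 < 903 → deficient

s(903) = 505 (deficient)


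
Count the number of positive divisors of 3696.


3696 = 2^4 × 3^1 × 7^1 × 11^1
d(3696) = (4+1) × (1+1) × (1+1) × (1+1) = 40

40 divisors


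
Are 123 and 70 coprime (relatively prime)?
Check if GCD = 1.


Euclidean algorithm:
123 = 1 * 70 + 53
70 = 1 * 53 + 17
53 = 3 * 17 + 2
17 = 8 * 2 + 1
2 = 2 * 1 + 0
GCD(123, 70) = 1

Yes, coprime (GCD = 1)


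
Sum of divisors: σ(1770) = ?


Divisors of 1770: 1, 2, 3, 5, 6, 10, 15, 30, 59, 118, 177, 295, 354, 590, 885, 1770
Sum = 1 + 2 + 3 + 5 + 6 + 10 + 15 + 30 + 59 + 118 + 177 + 295 + 354 + 590 + 885 + 1770 = 4320

σ(1770) = 4320


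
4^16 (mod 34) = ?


4^1 mod 34 = 4
4^2 mod 34 = 16
4^3 mod 34 = 30
4^4 mod 34 = 18
4^5 mod 34 = 4
4^6 mod 34 = 16
4^7 mod 34 = 30
4^8 mod 34 = 18
4^9 mod 34 = 4
4^10 mod 34 = 16
4^11 mod 34 = 30
4^12 mod 34 = 18
4^13 mod 34 = 4
4^14 mod 34 = 16
4^15 mod 34 = 30
4^16 mod 34 = 18


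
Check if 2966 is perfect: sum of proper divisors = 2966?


Proper divisors of 2966: 1, 2, 1483
Sum = 1 + 2 + 1483 = 1486

No, 2966 is not perfect (1486 ≠ 2966)


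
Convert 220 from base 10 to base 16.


220 (base 10) = 220 (decimal)
220 (decimal) = DC (base 16)


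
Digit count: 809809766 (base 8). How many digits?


809809766 in base 8 = 6021133546
Number of digits = 10

10 digits (base 8)


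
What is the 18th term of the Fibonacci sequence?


Sequence: 1, 1, 2, 3, 5, 8, 13, 21, 34, 55, 89, 144, 233, 377, 610, 987, 1597, 2584
F(18) = 2584


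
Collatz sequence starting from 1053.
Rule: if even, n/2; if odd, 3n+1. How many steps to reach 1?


1053 → 3160 → 1580 → 790 → 395 → 1186 → 593 → 1780 → 890 → 445 → 1336 → 668 → 334 → 167 → 502 → 251 → 754 → 377 → 1132 → 566 → 283 → 850 → 425 → 1276 → 638 → 319 → 958 → 479 → 1438 → 719 → 2158 → 1079 → 3238 → 1619 → 4858 → 2429 → 7288 → 3644 → 1822 → 911 → 2734 → 1367 → 4102 → 2051 → 6154 → 3077 → 9232 → 4616 → 2308 → 1154 → 577 → 1732 → 866 → 433 → 1300 → 650 → 325 → 976 → 488 → 244 → 122 → 61 → 184 → 92 → 46 → 23 → 70 → 35 → 106 → 53 → 160 → 80 → 40 → 20 → 10 → 5 → 16 → 8 → 4 → 2 → 1
Total steps = 80

80 steps


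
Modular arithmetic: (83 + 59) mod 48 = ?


83 + 59 = 142
142 mod 48 = 46


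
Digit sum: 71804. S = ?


7 + 1 + 8 + 0 + 4 = 20


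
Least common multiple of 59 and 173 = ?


GCD(59, 173) = 1
LCM = 59*173/1 = 10207/1 = 10207

LCM = 10207


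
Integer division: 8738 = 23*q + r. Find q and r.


8738 = 23 * 379 + 21
Check: 8717 + 21 = 8738

q = 379, r = 21


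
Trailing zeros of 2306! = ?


floor(2306/5) = 461
floor(2306/25) = 92
floor(2306/125) = 18
floor(2306/625) = 3
Total = 574

574 trailing zeros


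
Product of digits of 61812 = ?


6 × 1 × 8 × 1 × 2 = 96


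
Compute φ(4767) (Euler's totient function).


4767 = 3 × 7 × 227
Prime factors: 3, 7, 227
φ(4767) = 4767 × (1-1/3) × (1-1/7) × (1-1/227)
= 4767 × 2/3 × 6/7 × 226/227 = 2712

φ(4767) = 2712


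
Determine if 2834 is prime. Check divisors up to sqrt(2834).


2834 / 2 = 1417 (exact division)
2834 is NOT prime.

No, 2834 is not prime


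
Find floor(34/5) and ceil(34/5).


34/5 = 6.8000
floor = 6
ceil = 7

floor = 6, ceil = 7


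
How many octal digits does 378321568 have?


378321568 in base 8 = 2643135240
Number of digits = 10

10 digits (base 8)


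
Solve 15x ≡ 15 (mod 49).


GCD(15, 49) = 1, unique solution
a^(-1) mod 49 = 36
x = 36 * 15 mod 49 = 1

x ≡ 1 (mod 49)


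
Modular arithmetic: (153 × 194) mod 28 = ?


153 × 194 = 29682
29682 mod 28 = 2


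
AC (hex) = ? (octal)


AC (base 16) = 172 (decimal)
172 (decimal) = 254 (base 8)


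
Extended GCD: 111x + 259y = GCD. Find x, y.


Tabular extended Euclidean (each row: r = 111*s + 259*t):
r=111, s=1, t=0
r=259, s=0, t=1
q=0: r=111, s=1, t=0   [111*(1) + 259*(0) = 111]
q=2: r=37, s=-2, t=1   [111*(-2) + 259*(1) = 37]
q=3: r=0, s=7, t=-3   [111*(7) + 259*(-3) = 0]
GCD = 37; from the row with r=37: x=-2, y=1
Check: 111*(-2) + 259*(1) = -222 + 259 = 37

GCD = 37, x = -2, y = 1


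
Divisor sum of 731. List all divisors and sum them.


Divisors of 731: 1, 17, 43, 731
Sum = 1 + 17 + 43 + 731 = 792

σ(731) = 792


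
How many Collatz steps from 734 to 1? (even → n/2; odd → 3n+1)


734 → 367 → 1102 → 551 → 1654 → 827 → 2482 → 1241 → 3724 → 1862 → 931 → 2794 → 1397 → 4192 → 2096 → 1048 → 524 → 262 → 131 → 394 → 197 → 592 → 296 → 148 → 74 → 37 → 112 → 56 → 28 → 14 → 7 → 22 → 11 → 34 → 17 → 52 → 26 → 13 → 40 → 20 → 10 → 5 → 16 → 8 → 4 → 2 → 1
Total steps = 46

46 steps


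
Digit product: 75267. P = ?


7 × 5 × 2 × 6 × 7 = 2940


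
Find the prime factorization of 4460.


4460 / 2 = 2230
2230 / 2 = 1115
1115 / 5 = 223
223 / 223 = 1
4460 = 2^2 × 5 × 223


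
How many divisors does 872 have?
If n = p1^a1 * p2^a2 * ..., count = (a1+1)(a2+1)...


872 = 2^3 × 109^1
d(872) = (3+1) × (1+1) = 8

8 divisors


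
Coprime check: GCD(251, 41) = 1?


Euclidean algorithm:
251 = 6 * 41 + 5
41 = 8 * 5 + 1
5 = 5 * 1 + 0
GCD(251, 41) = 1

Yes, coprime (GCD = 1)


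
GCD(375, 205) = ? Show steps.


375 = 1 * 205 + 170
205 = 1 * 170 + 35
170 = 4 * 35 + 30
35 = 1 * 30 + 5
30 = 6 * 5 + 0
GCD = 5


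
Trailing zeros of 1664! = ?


floor(1664/5) = 332
floor(1664/25) = 66
floor(1664/125) = 13
floor(1664/625) = 2
Total = 413

413 trailing zeros


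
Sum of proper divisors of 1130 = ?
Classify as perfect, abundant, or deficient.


Proper divisors: 1, 2, 5, 10, 113, 226, 565
Sum = 1 + 2 + 5 + 10 + 113 + 226 + 565 = 922
922 < 1130 → deficient

s(1130) = 922 (deficient)


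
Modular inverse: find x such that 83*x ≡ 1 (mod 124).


Use the extended Euclidean algorithm on (124, 83); each row r = 124*s + 83*t:
r=124, s=1, t=0
r=83, s=0, t=1
q=1: r=41, s=1, t=-1   [124*(1) + 83*(-1) = 41]
q=2: r=1, s=-2, t=3   [124*(-2) + 83*(3) = 1]
q=41: r=0, s=83, t=-124   [124*(83) + 83*(-124) = 0]
GCD = 1 with t = 3, so 83*(3) ≡ 1 (mod 124)
Inverse = 3 mod 124 = 3
Check: 83 * 3 = 249 ≡ 1 (mod 124)

83^(-1) ≡ 3 (mod 124)


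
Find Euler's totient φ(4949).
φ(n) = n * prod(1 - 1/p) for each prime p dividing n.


4949 = 7^2 × 101
Prime factors: 7, 101
φ(4949) = 4949 × (1-1/7) × (1-1/101)
= 4949 × 6/7 × 100/101 = 4200

φ(4949) = 4200


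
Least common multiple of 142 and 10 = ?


GCD(142, 10) = 2
LCM = 142*10/2 = 1420/2 = 710

LCM = 710


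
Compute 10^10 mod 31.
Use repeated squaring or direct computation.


10^1 mod 31 = 10
10^2 mod 31 = 7
10^3 mod 31 = 8
10^4 mod 31 = 18
10^5 mod 31 = 25
10^6 mod 31 = 2
10^7 mod 31 = 20
10^8 mod 31 = 14
10^9 mod 31 = 16
10^10 mod 31 = 5


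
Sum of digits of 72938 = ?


7 + 2 + 9 + 3 + 8 = 29


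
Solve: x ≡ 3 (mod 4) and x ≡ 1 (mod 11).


M = 4*11 = 44
M1 = M/4 = 11, M2 = M/11 = 4
M1^(-1) mod 4 = 3, M2^(-1) mod 11 = 3
x = 3*11*3 + 1*4*3 = 111
111 mod 44 = 23
Check: 23 mod 4 = 3 ✓, 23 mod 11 = 1 ✓

x ≡ 23 (mod 44)


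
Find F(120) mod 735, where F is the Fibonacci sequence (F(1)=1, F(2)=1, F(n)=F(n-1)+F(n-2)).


F(k) mod 735 for k=1..120:
1, 1, 2, 3, 5, 8, 13, 21, 34, 55, 89, 144, 233, 377, 610, 252, 127, 379, 506, 150, 656, 71, 727, 63, 55, 118, 173, 291, 464, 20, 484, 504, 253, 22, 275, 297, 572, 134, 706, 105, 76, 181, 257, 438, 695, 398, 358, 21, 379, 400, 44, 444, 488, 197, 685, 147, 97, 244, 341, 585, 191, 41, 232, 273, 505, 43, 548, 591, 404, 260, 664, 189, 118, 307, 425, 732, 422, 419, 106, 525, 631, 421, 317, 3, 320, 323, 643, 231, 139, 370, 509, 144, 653, 62, 715, 42, 22, 64, 86, 150, 236, 386, 622, 273, 160, 433, 593, 291, 149, 440, 589, 294, 148, 442, 590, 297, 152, 449, 601, 315
F(120) mod 735 = 315


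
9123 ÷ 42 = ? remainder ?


9123 = 42 * 217 + 9
Check: 9114 + 9 = 9123

q = 217, r = 9


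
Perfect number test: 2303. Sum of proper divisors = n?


Proper divisors of 2303: 1, 7, 47, 49, 329
Sum = 1 + 7 + 47 + 49 + 329 = 433

No, 2303 is not perfect (433 ≠ 2303)


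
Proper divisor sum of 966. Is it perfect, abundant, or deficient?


Proper divisors: 1, 2, 3, 6, 7, 14, 21, 23, 42, 46, 69, 138, 161, 322, 483
Sum = 1 + 2 + 3 + 6 + 7 + 14 + 21 + 23 + 42 + 46 + 69 + 138 + 161 + 322 + 483 = 1338
1338 > 966 → abundant

s(966) = 1338 (abundant)


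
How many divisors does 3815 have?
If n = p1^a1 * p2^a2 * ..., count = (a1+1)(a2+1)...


3815 = 5^1 × 7^1 × 109^1
d(3815) = (1+1) × (1+1) × (1+1) = 8

8 divisors


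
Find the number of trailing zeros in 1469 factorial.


floor(1469/5) = 293
floor(1469/25) = 58
floor(1469/125) = 11
floor(1469/625) = 2
Total = 364

364 trailing zeros


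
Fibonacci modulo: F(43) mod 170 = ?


F(k) mod 170 for k=1..43:
1, 1, 2, 3, 5, 8, 13, 21, 34, 55, 89, 144, 63, 37, 100, 137, 67, 34, 101, 135, 66, 31, 97, 128, 55, 13, 68, 81, 149, 60, 39, 99, 138, 67, 35, 102, 137, 69, 36, 105, 141, 76, 47
F(43) mod 170 = 47


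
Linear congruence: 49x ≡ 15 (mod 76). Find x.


GCD(49, 76) = 1, unique solution
a^(-1) mod 76 = 45
x = 45 * 15 mod 76 = 67

x ≡ 67 (mod 76)


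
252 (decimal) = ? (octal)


252 (base 10) = 252 (decimal)
252 (decimal) = 374 (base 8)


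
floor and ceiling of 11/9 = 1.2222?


11/9 = 1.2222
floor = 1
ceil = 2

floor = 1, ceil = 2


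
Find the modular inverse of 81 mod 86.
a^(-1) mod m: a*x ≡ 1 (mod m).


Use the extended Euclidean algorithm on (86, 81); each row r = 86*s + 81*t:
r=86, s=1, t=0
r=81, s=0, t=1
q=1: r=5, s=1, t=-1   [86*(1) + 81*(-1) = 5]
q=16: r=1, s=-16, t=17   [86*(-16) + 81*(17) = 1]
q=5: r=0, s=81, t=-86   [86*(81) + 81*(-86) = 0]
GCD = 1 with t = 17, so 81*(17) ≡ 1 (mod 86)
Inverse = 17 mod 86 = 17
Check: 81 * 17 = 1377 ≡ 1 (mod 86)

81^(-1) ≡ 17 (mod 86)


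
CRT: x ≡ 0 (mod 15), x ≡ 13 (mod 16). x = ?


M = 15*16 = 240
M1 = M/15 = 16, M2 = M/16 = 15
M1^(-1) mod 15 = 1, M2^(-1) mod 16 = 15
x = 0*16*1 + 13*15*15 = 2925
2925 mod 240 = 45
Check: 45 mod 15 = 0 ✓, 45 mod 16 = 13 ✓

x ≡ 45 (mod 240)


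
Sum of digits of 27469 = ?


2 + 7 + 4 + 6 + 9 = 28


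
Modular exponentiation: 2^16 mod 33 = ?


2^1 mod 33 = 2
2^2 mod 33 = 4
2^3 mod 33 = 8
2^4 mod 33 = 16
2^5 mod 33 = 32
2^6 mod 33 = 31
2^7 mod 33 = 29
2^8 mod 33 = 25
2^9 mod 33 = 17
2^10 mod 33 = 1
2^11 mod 33 = 2
2^12 mod 33 = 4
2^13 mod 33 = 8
2^14 mod 33 = 16
2^15 mod 33 = 32
2^16 mod 33 = 31


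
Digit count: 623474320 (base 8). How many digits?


623474320 in base 8 = 4512273220
Number of digits = 10

10 digits (base 8)


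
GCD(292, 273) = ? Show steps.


292 = 1 * 273 + 19
273 = 14 * 19 + 7
19 = 2 * 7 + 5
7 = 1 * 5 + 2
5 = 2 * 2 + 1
2 = 2 * 1 + 0
GCD = 1


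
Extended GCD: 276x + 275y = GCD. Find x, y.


Tabular extended Euclidean (each row: r = 276*s + 275*t):
r=276, s=1, t=0
r=275, s=0, t=1
q=1: r=1, s=1, t=-1   [276*(1) + 275*(-1) = 1]
q=275: r=0, s=-275, t=276   [276*(-275) + 275*(276) = 0]
GCD = 1; from the row with r=1: x=1, y=-1
Check: 276*(1) + 275*(-1) = 276 - 275 = 1

GCD = 1, x = 1, y = -1


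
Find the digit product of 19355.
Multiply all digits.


1 × 9 × 3 × 5 × 5 = 675


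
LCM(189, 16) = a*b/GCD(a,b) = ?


GCD(189, 16) = 1
LCM = 189*16/1 = 3024/1 = 3024

LCM = 3024


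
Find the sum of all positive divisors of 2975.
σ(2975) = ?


Divisors of 2975: 1, 5, 7, 17, 25, 35, 85, 119, 175, 425, 595, 2975
Sum = 1 + 5 + 7 + 17 + 25 + 35 + 85 + 119 + 175 + 425 + 595 + 2975 = 4464

σ(2975) = 4464


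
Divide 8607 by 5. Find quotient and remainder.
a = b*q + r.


8607 = 5 * 1721 + 2
Check: 8605 + 2 = 8607

q = 1721, r = 2


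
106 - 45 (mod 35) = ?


106 - 45 = 61
61 mod 35 = 26


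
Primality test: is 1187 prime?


Check divisors up to sqrt(1187) = 34.4529
No divisors found.
1187 is prime.

Yes, 1187 is prime


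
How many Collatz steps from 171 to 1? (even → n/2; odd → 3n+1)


171 → 514 → 257 → 772 → 386 → 193 → 580 → 290 → 145 → 436 → 218 → 109 → 328 → 164 → 82 → 41 → 124 → 62 → 31 → 94 → 47 → 142 → 71 → 214 → 107 → 322 → 161 → 484 → 242 → 121 → 364 → 182 → 91 → 274 → 137 → 412 → 206 → 103 → 310 → 155 → 466 → 233 → 700 → 350 → 175 → 526 → 263 → 790 → 395 → 1186 → 593 → 1780 → 890 → 445 → 1336 → 668 → 334 → 167 → 502 → 251 → 754 → 377 → 1132 → 566 → 283 → 850 → 425 → 1276 → 638 → 319 → 958 → 479 → 1438 → 719 → 2158 → 1079 → 3238 → 1619 → 4858 → 2429 → 7288 → 3644 → 1822 → 911 → 2734 → 1367 → 4102 → 2051 → 6154 → 3077 → 9232 → 4616 → 2308 → 1154 → 577 → 1732 → 866 → 433 → 1300 → 650 → 325 → 976 → 488 → 244 → 122 → 61 → 184 → 92 → 46 → 23 → 70 → 35 → 106 → 53 → 160 → 80 → 40 → 20 → 10 → 5 → 16 → 8 → 4 → 2 → 1
Total steps = 124

124 steps


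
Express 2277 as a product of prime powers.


2277 / 3 = 759
759 / 3 = 253
253 / 11 = 23
23 / 23 = 1
2277 = 3^2 × 11 × 23


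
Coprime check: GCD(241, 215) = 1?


Euclidean algorithm:
241 = 1 * 215 + 26
215 = 8 * 26 + 7
26 = 3 * 7 + 5
7 = 1 * 5 + 2
5 = 2 * 2 + 1
2 = 2 * 1 + 0
GCD(241, 215) = 1

Yes, coprime (GCD = 1)


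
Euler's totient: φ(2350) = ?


2350 = 2 × 5^2 × 47
Prime factors: 2, 5, 47
φ(2350) = 2350 × (1-1/2) × (1-1/5) × (1-1/47)
= 2350 × 1/2 × 4/5 × 46/47 = 920

φ(2350) = 920


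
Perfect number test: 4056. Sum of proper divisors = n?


Proper divisors of 4056: 1, 2, 3, 4, 6, 8, 12, 13, 24, 26, 39, 52, 78, 104, 156, 169, 312, 338, 507, 676, 1014, 1352, 2028
Sum = 1 + 2 + 3 + 4 + 6 + 8 + 12 + 13 + 24 + 26 + 39 + 52 + 78 + 104 + 156 + 169 + 312 + 338 + 507 + 676 + 1014 + 1352 + 2028 = 6924

No, 4056 is not perfect (6924 ≠ 4056)


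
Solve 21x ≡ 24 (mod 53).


GCD(21, 53) = 1, unique solution
a^(-1) mod 53 = 48
x = 48 * 24 mod 53 = 39

x ≡ 39 (mod 53)


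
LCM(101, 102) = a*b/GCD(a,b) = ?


GCD(101, 102) = 1
LCM = 101*102/1 = 10302/1 = 10302

LCM = 10302


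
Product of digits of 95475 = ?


9 × 5 × 4 × 7 × 5 = 6300


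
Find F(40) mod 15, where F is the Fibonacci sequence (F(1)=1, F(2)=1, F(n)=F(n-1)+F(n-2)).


F(k) mod 15 for k=1..40:
1, 1, 2, 3, 5, 8, 13, 6, 4, 10, 14, 9, 8, 2, 10, 12, 7, 4, 11, 0, 11, 11, 7, 3, 10, 13, 8, 6, 14, 5, 4, 9, 13, 7, 5, 12, 2, 14, 1, 0
F(40) mod 15 = 0


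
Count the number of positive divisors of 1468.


1468 = 2^2 × 367^1
d(1468) = (2+1) × (1+1) = 6

6 divisors


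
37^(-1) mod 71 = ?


Use the extended Euclidean algorithm on (71, 37); each row r = 71*s + 37*t:
r=71, s=1, t=0
r=37, s=0, t=1
q=1: r=34, s=1, t=-1   [71*(1) + 37*(-1) = 34]
q=1: r=3, s=-1, t=2   [71*(-1) + 37*(2) = 3]
q=11: r=1, s=12, t=-23   [71*(12) + 37*(-23) = 1]
q=3: r=0, s=-37, t=71   [71*(-37) + 37*(71) = 0]
GCD = 1 with t = -23, so 37*(-23) ≡ 1 (mod 71)
Inverse = -23 mod 71 = 48
Check: 37 * 48 = 1776 ≡ 1 (mod 71)

37^(-1) ≡ 48 (mod 71)


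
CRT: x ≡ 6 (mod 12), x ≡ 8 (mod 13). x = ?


M = 12*13 = 156
M1 = M/12 = 13, M2 = M/13 = 12
M1^(-1) mod 12 = 1, M2^(-1) mod 13 = 12
x = 6*13*1 + 8*12*12 = 1230
1230 mod 156 = 138
Check: 138 mod 12 = 6 ✓, 138 mod 13 = 8 ✓

x ≡ 138 (mod 156)


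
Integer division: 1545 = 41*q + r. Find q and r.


1545 = 41 * 37 + 28
Check: 1517 + 28 = 1545

q = 37, r = 28


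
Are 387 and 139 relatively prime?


Euclidean algorithm:
387 = 2 * 139 + 109
139 = 1 * 109 + 30
109 = 3 * 30 + 19
30 = 1 * 19 + 11
19 = 1 * 11 + 8
11 = 1 * 8 + 3
8 = 2 * 3 + 2
3 = 1 * 2 + 1
2 = 2 * 1 + 0
GCD(387, 139) = 1

Yes, coprime (GCD = 1)


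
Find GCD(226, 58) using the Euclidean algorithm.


226 = 3 * 58 + 52
58 = 1 * 52 + 6
52 = 8 * 6 + 4
6 = 1 * 4 + 2
4 = 2 * 2 + 0
GCD = 2


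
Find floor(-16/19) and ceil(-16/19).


-16/19 = -0.8421
floor = -1
ceil = 0

floor = -1, ceil = 0


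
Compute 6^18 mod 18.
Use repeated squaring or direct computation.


6^1 mod 18 = 6
6^2 mod 18 = 0
6^3 mod 18 = 0
6^4 mod 18 = 0
6^5 mod 18 = 0
6^6 mod 18 = 0
6^7 mod 18 = 0
6^8 mod 18 = 0
6^9 mod 18 = 0
6^10 mod 18 = 0
6^11 mod 18 = 0
6^12 mod 18 = 0
6^13 mod 18 = 0
6^14 mod 18 = 0
6^15 mod 18 = 0
6^16 mod 18 = 0
6^17 mod 18 = 0
6^18 mod 18 = 0


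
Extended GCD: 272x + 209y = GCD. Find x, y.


Tabular extended Euclidean (each row: r = 272*s + 209*t):
r=272, s=1, t=0
r=209, s=0, t=1
q=1: r=63, s=1, t=-1   [272*(1) + 209*(-1) = 63]
q=3: r=20, s=-3, t=4   [272*(-3) + 209*(4) = 20]
q=3: r=3, s=10, t=-13   [272*(10) + 209*(-13) = 3]
q=6: r=2, s=-63, t=82   [272*(-63) + 209*(82) = 2]
q=1: r=1, s=73, t=-95   [272*(73) + 209*(-95) = 1]
q=2: r=0, s=-209, t=272   [272*(-209) + 209*(272) = 0]
GCD = 1; from the row with r=1: x=73, y=-95
Check: 272*(73) + 209*(-95) = 19856 - 19855 = 1

GCD = 1, x = 73, y = -95


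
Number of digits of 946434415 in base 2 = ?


946434415 in base 2 = 111000011010010111000101101111
Number of digits = 30

30 digits (base 2)


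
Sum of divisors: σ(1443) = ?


Divisors of 1443: 1, 3, 13, 37, 39, 111, 481, 1443
Sum = 1 + 3 + 13 + 37 + 39 + 111 + 481 + 1443 = 2128

σ(1443) = 2128


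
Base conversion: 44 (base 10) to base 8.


44 (base 10) = 44 (decimal)
44 (decimal) = 54 (base 8)


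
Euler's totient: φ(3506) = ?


3506 = 2 × 1753
Prime factors: 2, 1753
φ(3506) = 3506 × (1-1/2) × (1-1/1753)
= 3506 × 1/2 × 1752/1753 = 1752

φ(3506) = 1752


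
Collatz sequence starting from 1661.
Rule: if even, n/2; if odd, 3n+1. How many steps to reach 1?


1661 → 4984 → 2492 → 1246 → 623 → 1870 → 935 → 2806 → 1403 → 4210 → 2105 → 6316 → 3158 → 1579 → 4738 → 2369 → 7108 → 3554 → 1777 → 5332 → 2666 → 1333 → 4000 → 2000 → 1000 → 500 → 250 → 125 → 376 → 188 → 94 → 47 → 142 → 71 → 214 → 107 → 322 → 161 → 484 → 242 → 121 → 364 → 182 → 91 → 274 → 137 → 412 → 206 → 103 → 310 → 155 → 466 → 233 → 700 → 350 → 175 → 526 → 263 → 790 → 395 → 1186 → 593 → 1780 → 890 → 445 → 1336 → 668 → 334 → 167 → 502 → 251 → 754 → 377 → 1132 → 566 → 283 → 850 → 425 → 1276 → 638 → 319 → 958 → 479 → 1438 → 719 → 2158 → 1079 → 3238 → 1619 → 4858 → 2429 → 7288 → 3644 → 1822 → 911 → 2734 → 1367 → 4102 → 2051 → 6154 → 3077 → 9232 → 4616 → 2308 → 1154 → 577 → 1732 → 866 → 433 → 1300 → 650 → 325 → 976 → 488 → 244 → 122 → 61 → 184 → 92 → 46 → 23 → 70 → 35 → 106 → 53 → 160 → 80 → 40 → 20 → 10 → 5 → 16 → 8 → 4 → 2 → 1
Total steps = 135

135 steps


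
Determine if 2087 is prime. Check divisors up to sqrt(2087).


Check divisors up to sqrt(2087) = 45.6837
No divisors found.
2087 is prime.

Yes, 2087 is prime


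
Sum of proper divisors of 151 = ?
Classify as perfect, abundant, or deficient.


Proper divisors: 1
Sum = 1 = 1
1 < 151 → deficient

s(151) = 1 (deficient)


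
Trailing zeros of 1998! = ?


floor(1998/5) = 399
floor(1998/25) = 79
floor(1998/125) = 15
floor(1998/625) = 3
Total = 496

496 trailing zeros


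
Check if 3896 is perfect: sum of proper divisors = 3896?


Proper divisors of 3896: 1, 2, 4, 8, 487, 974, 1948
Sum = 1 + 2 + 4 + 8 + 487 + 974 + 1948 = 3424

No, 3896 is not perfect (3424 ≠ 3896)


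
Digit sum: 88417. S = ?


8 + 8 + 4 + 1 + 7 = 28


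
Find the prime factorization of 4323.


4323 / 3 = 1441
1441 / 11 = 131
131 / 131 = 1
4323 = 3 × 11 × 131


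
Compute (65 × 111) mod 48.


65 × 111 = 7215
7215 mod 48 = 15


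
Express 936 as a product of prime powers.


936 / 2 = 468
468 / 2 = 234
234 / 2 = 117
117 / 3 = 39
39 / 3 = 13
13 / 13 = 1
936 = 2^3 × 3^2 × 13


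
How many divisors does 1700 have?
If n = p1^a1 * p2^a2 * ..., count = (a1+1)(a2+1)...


1700 = 2^2 × 5^2 × 17^1
d(1700) = (2+1) × (2+1) × (1+1) = 18

18 divisors


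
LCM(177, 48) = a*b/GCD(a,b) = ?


GCD(177, 48) = 3
LCM = 177*48/3 = 8496/3 = 2832

LCM = 2832


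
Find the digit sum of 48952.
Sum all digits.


4 + 8 + 9 + 5 + 2 = 28


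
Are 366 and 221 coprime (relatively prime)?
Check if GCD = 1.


Euclidean algorithm:
366 = 1 * 221 + 145
221 = 1 * 145 + 76
145 = 1 * 76 + 69
76 = 1 * 69 + 7
69 = 9 * 7 + 6
7 = 1 * 6 + 1
6 = 6 * 1 + 0
GCD(366, 221) = 1

Yes, coprime (GCD = 1)


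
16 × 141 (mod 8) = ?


16 × 141 = 2256
2256 mod 8 = 0


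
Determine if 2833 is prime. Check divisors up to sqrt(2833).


Check divisors up to sqrt(2833) = 53.2259
No divisors found.
2833 is prime.

Yes, 2833 is prime


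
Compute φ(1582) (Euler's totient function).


1582 = 2 × 7 × 113
Prime factors: 2, 7, 113
φ(1582) = 1582 × (1-1/2) × (1-1/7) × (1-1/113)
= 1582 × 1/2 × 6/7 × 112/113 = 672

φ(1582) = 672


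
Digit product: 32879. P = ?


3 × 2 × 8 × 7 × 9 = 3024


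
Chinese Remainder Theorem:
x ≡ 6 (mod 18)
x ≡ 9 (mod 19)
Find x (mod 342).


M = 18*19 = 342
M1 = M/18 = 19, M2 = M/19 = 18
M1^(-1) mod 18 = 1, M2^(-1) mod 19 = 18
x = 6*19*1 + 9*18*18 = 3030
3030 mod 342 = 294
Check: 294 mod 18 = 6 ✓, 294 mod 19 = 9 ✓

x ≡ 294 (mod 342)


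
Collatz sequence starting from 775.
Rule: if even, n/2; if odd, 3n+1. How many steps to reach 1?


775 → 2326 → 1163 → 3490 → 1745 → 5236 → 2618 → 1309 → 3928 → 1964 → 982 → 491 → 1474 → 737 → 2212 → 1106 → 553 → 1660 → 830 → 415 → 1246 → 623 → 1870 → 935 → 2806 → 1403 → 4210 → 2105 → 6316 → 3158 → 1579 → 4738 → 2369 → 7108 → 3554 → 1777 → 5332 → 2666 → 1333 → 4000 → 2000 → 1000 → 500 → 250 → 125 → 376 → 188 → 94 → 47 → 142 → 71 → 214 → 107 → 322 → 161 → 484 → 242 → 121 → 364 → 182 → 91 → 274 → 137 → 412 → 206 → 103 → 310 → 155 → 466 → 233 → 700 → 350 → 175 → 526 → 263 → 790 → 395 → 1186 → 593 → 1780 → 890 → 445 → 1336 → 668 → 334 → 167 → 502 → 251 → 754 → 377 → 1132 → 566 → 283 → 850 → 425 → 1276 → 638 → 319 → 958 → 479 → 1438 → 719 → 2158 → 1079 → 3238 → 1619 → 4858 → 2429 → 7288 → 3644 → 1822 → 911 → 2734 → 1367 → 4102 → 2051 → 6154 → 3077 → 9232 → 4616 → 2308 → 1154 → 577 → 1732 → 866 → 433 → 1300 → 650 → 325 → 976 → 488 → 244 → 122 → 61 → 184 → 92 → 46 → 23 → 70 → 35 → 106 → 53 → 160 → 80 → 40 → 20 → 10 → 5 → 16 → 8 → 4 → 2 → 1
Total steps = 152

152 steps


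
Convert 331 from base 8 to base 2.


331 (base 8) = 217 (decimal)
217 (decimal) = 11011001 (base 2)


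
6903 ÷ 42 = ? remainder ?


6903 = 42 * 164 + 15
Check: 6888 + 15 = 6903

q = 164, r = 15


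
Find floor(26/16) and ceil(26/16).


26/16 = 1.6250
floor = 1
ceil = 2

floor = 1, ceil = 2


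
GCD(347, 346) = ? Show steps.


347 = 1 * 346 + 1
346 = 346 * 1 + 0
GCD = 1


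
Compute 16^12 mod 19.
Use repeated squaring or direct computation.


16^1 mod 19 = 16
16^2 mod 19 = 9
16^3 mod 19 = 11
16^4 mod 19 = 5
16^5 mod 19 = 4
16^6 mod 19 = 7
16^7 mod 19 = 17
16^8 mod 19 = 6
16^9 mod 19 = 1
16^10 mod 19 = 16
16^11 mod 19 = 9
16^12 mod 19 = 11


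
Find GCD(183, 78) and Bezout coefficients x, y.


Tabular extended Euclidean (each row: r = 183*s + 78*t):
r=183, s=1, t=0
r=78, s=0, t=1
q=2: r=27, s=1, t=-2   [183*(1) + 78*(-2) = 27]
q=2: r=24, s=-2, t=5   [183*(-2) + 78*(5) = 24]
q=1: r=3, s=3, t=-7   [183*(3) + 78*(-7) = 3]
q=8: r=0, s=-26, t=61   [183*(-26) + 78*(61) = 0]
GCD = 3; from the row with r=3: x=3, y=-7
Check: 183*(3) + 78*(-7) = 549 - 546 = 3

GCD = 3, x = 3, y = -7


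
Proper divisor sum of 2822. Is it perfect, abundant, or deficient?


Proper divisors: 1, 2, 17, 34, 83, 166, 1411
Sum = 1 + 2 + 17 + 34 + 83 + 166 + 1411 = 1714
1714 < 2822 → deficient

s(2822) = 1714 (deficient)


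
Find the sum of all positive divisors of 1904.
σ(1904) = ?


Divisors of 1904: 1, 2, 4, 7, 8, 14, 16, 17, 28, 34, 56, 68, 112, 119, 136, 238, 272, 476, 952, 1904
Sum = 1 + 2 + 4 + 7 + 8 + 14 + 16 + 17 + 28 + 34 + 56 + 68 + 112 + 119 + 136 + 238 + 272 + 476 + 952 + 1904 = 4464

σ(1904) = 4464


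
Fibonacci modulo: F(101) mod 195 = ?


F(k) mod 195 for k=1..101:
1, 1, 2, 3, 5, 8, 13, 21, 34, 55, 89, 144, 38, 182, 25, 12, 37, 49, 86, 135, 26, 161, 187, 153, 145, 103, 53, 156, 14, 170, 184, 159, 148, 112, 65, 177, 47, 29, 76, 105, 181, 91, 77, 168, 50, 23, 73, 96, 169, 70, 44, 114, 158, 77, 40, 117, 157, 79, 41, 120, 161, 86, 52, 138, 190, 133, 128, 66, 194, 65, 64, 129, 193, 127, 125, 57, 182, 44, 31, 75, 106, 181, 92, 78, 170, 53, 28, 81, 109, 190, 104, 99, 8, 107, 115, 27, 142, 169, 116, 90, 11
F(101) mod 195 = 11


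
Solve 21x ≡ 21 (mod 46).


GCD(21, 46) = 1, unique solution
a^(-1) mod 46 = 11
x = 11 * 21 mod 46 = 1

x ≡ 1 (mod 46)


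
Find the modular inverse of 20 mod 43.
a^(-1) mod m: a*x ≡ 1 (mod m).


Use the extended Euclidean algorithm on (43, 20); each row r = 43*s + 20*t:
r=43, s=1, t=0
r=20, s=0, t=1
q=2: r=3, s=1, t=-2   [43*(1) + 20*(-2) = 3]
q=6: r=2, s=-6, t=13   [43*(-6) + 20*(13) = 2]
q=1: r=1, s=7, t=-15   [43*(7) + 20*(-15) = 1]
q=2: r=0, s=-20, t=43   [43*(-20) + 20*(43) = 0]
GCD = 1 with t = -15, so 20*(-15) ≡ 1 (mod 43)
Inverse = -15 mod 43 = 28
Check: 20 * 28 = 560 ≡ 1 (mod 43)

20^(-1) ≡ 28 (mod 43)


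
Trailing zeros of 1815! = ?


floor(1815/5) = 363
floor(1815/25) = 72
floor(1815/125) = 14
floor(1815/625) = 2
Total = 451

451 trailing zeros


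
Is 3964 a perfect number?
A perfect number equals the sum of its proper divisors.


Proper divisors of 3964: 1, 2, 4, 991, 1982
Sum = 1 + 2 + 4 + 991 + 1982 = 2980

No, 3964 is not perfect (2980 ≠ 3964)


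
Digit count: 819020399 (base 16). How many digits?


819020399 in base 16 = 30D1426F
Number of digits = 8

8 digits (base 16)


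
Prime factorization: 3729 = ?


3729 / 3 = 1243
1243 / 11 = 113
113 / 113 = 1
3729 = 3 × 11 × 113


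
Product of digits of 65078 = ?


6 × 5 × 0 × 7 × 8 = 0


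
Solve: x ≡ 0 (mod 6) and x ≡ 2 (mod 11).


M = 6*11 = 66
M1 = M/6 = 11, M2 = M/11 = 6
M1^(-1) mod 6 = 5, M2^(-1) mod 11 = 2
x = 0*11*5 + 2*6*2 = 24
24 mod 66 = 24
Check: 24 mod 6 = 0 ✓, 24 mod 11 = 2 ✓

x ≡ 24 (mod 66)


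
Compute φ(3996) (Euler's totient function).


3996 = 2^2 × 3^3 × 37
Prime factors: 2, 3, 37
φ(3996) = 3996 × (1-1/2) × (1-1/3) × (1-1/37)
= 3996 × 1/2 × 2/3 × 36/37 = 1296

φ(3996) = 1296


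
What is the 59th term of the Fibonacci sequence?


Sequence: 1, 1, 2, 3, 5, 8, 13, 21, 34, 55, 89, 144, 233, 377, 610, 987, 1597, 2584, 4181, 6765, 10946, 17711, 28657, 46368, 75025, 121393, 196418, 317811, 514229, 832040, 1346269, 2178309, 3524578, 5702887, 9227465, 14930352, 24157817, 39088169, 63245986, 102334155, 165580141, 267914296, 433494437, 701408733, 1134903170, 1836311903, 2971215073, 4807526976, 7778742049, 12586269025, 20365011074, 32951280099, 53316291173, 86267571272, 139583862445, 225851433717, 365435296162, 591286729879, 956722026041
F(59) = 956722026041


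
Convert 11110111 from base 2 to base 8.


11110111 (base 2) = 247 (decimal)
247 (decimal) = 367 (base 8)


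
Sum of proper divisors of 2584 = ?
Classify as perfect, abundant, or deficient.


Proper divisors: 1, 2, 4, 8, 17, 19, 34, 38, 68, 76, 136, 152, 323, 646, 1292
Sum = 1 + 2 + 4 + 8 + 17 + 19 + 34 + 38 + 68 + 76 + 136 + 152 + 323 + 646 + 1292 = 2816
2816 > 2584 → abundant

s(2584) = 2816 (abundant)


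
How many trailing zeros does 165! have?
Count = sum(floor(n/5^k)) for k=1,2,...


floor(165/5) = 33
floor(165/25) = 6
floor(165/125) = 1
Total = 40

40 trailing zeros


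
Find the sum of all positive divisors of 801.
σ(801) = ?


Divisors of 801: 1, 3, 9, 89, 267, 801
Sum = 1 + 3 + 9 + 89 + 267 + 801 = 1170

σ(801) = 1170


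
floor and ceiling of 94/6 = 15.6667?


94/6 = 15.6667
floor = 15
ceil = 16

floor = 15, ceil = 16


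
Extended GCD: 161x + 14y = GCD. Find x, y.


Tabular extended Euclidean (each row: r = 161*s + 14*t):
r=161, s=1, t=0
r=14, s=0, t=1
q=11: r=7, s=1, t=-11   [161*(1) + 14*(-11) = 7]
q=2: r=0, s=-2, t=23   [161*(-2) + 14*(23) = 0]
GCD = 7; from the row with r=7: x=1, y=-11
Check: 161*(1) + 14*(-11) = 161 - 154 = 7

GCD = 7, x = 1, y = -11


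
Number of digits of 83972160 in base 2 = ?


83972160 in base 2 = 101000000010101000001000000
Number of digits = 27

27 digits (base 2)


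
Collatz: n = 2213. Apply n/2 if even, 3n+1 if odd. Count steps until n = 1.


2213 → 6640 → 3320 → 1660 → 830 → 415 → 1246 → 623 → 1870 → 935 → 2806 → 1403 → 4210 → 2105 → 6316 → 3158 → 1579 → 4738 → 2369 → 7108 → 3554 → 1777 → 5332 → 2666 → 1333 → 4000 → 2000 → 1000 → 500 → 250 → 125 → 376 → 188 → 94 → 47 → 142 → 71 → 214 → 107 → 322 → 161 → 484 → 242 → 121 → 364 → 182 → 91 → 274 → 137 → 412 → 206 → 103 → 310 → 155 → 466 → 233 → 700 → 350 → 175 → 526 → 263 → 790 → 395 → 1186 → 593 → 1780 → 890 → 445 → 1336 → 668 → 334 → 167 → 502 → 251 → 754 → 377 → 1132 → 566 → 283 → 850 → 425 → 1276 → 638 → 319 → 958 → 479 → 1438 → 719 → 2158 → 1079 → 3238 → 1619 → 4858 → 2429 → 7288 → 3644 → 1822 → 911 → 2734 → 1367 → 4102 → 2051 → 6154 → 3077 → 9232 → 4616 → 2308 → 1154 → 577 → 1732 → 866 → 433 → 1300 → 650 → 325 → 976 → 488 → 244 → 122 → 61 → 184 → 92 → 46 → 23 → 70 → 35 → 106 → 53 → 160 → 80 → 40 → 20 → 10 → 5 → 16 → 8 → 4 → 2 → 1
Total steps = 138

138 steps


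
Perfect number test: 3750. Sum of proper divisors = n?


Proper divisors of 3750: 1, 2, 3, 5, 6, 10, 15, 25, 30, 50, 75, 125, 150, 250, 375, 625, 750, 1250, 1875
Sum = 1 + 2 + 3 + 5 + 6 + 10 + 15 + 25 + 30 + 50 + 75 + 125 + 150 + 250 + 375 + 625 + 750 + 1250 + 1875 = 5622

No, 3750 is not perfect (5622 ≠ 3750)


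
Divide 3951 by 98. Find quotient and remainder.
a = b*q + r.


3951 = 98 * 40 + 31
Check: 3920 + 31 = 3951

q = 40, r = 31


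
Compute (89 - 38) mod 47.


89 - 38 = 51
51 mod 47 = 4


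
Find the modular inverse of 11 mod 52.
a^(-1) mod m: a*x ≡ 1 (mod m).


Use the extended Euclidean algorithm on (52, 11); each row r = 52*s + 11*t:
r=52, s=1, t=0
r=11, s=0, t=1
q=4: r=8, s=1, t=-4   [52*(1) + 11*(-4) = 8]
q=1: r=3, s=-1, t=5   [52*(-1) + 11*(5) = 3]
q=2: r=2, s=3, t=-14   [52*(3) + 11*(-14) = 2]
q=1: r=1, s=-4, t=19   [52*(-4) + 11*(19) = 1]
q=2: r=0, s=11, t=-52   [52*(11) + 11*(-52) = 0]
GCD = 1 with t = 19, so 11*(19) ≡ 1 (mod 52)
Inverse = 19 mod 52 = 19
Check: 11 * 19 = 209 ≡ 1 (mod 52)

11^(-1) ≡ 19 (mod 52)


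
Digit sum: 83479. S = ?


8 + 3 + 4 + 7 + 9 = 31


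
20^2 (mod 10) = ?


20^1 mod 10 = 0
20^2 mod 10 = 0


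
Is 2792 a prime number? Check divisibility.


2792 / 2 = 1396 (exact division)
2792 is NOT prime.

No, 2792 is not prime


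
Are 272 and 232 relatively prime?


Euclidean algorithm:
272 = 1 * 232 + 40
232 = 5 * 40 + 32
40 = 1 * 32 + 8
32 = 4 * 8 + 0
GCD(272, 232) = 8

No, not coprime (GCD = 8)


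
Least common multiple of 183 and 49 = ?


GCD(183, 49) = 1
LCM = 183*49/1 = 8967/1 = 8967

LCM = 8967
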